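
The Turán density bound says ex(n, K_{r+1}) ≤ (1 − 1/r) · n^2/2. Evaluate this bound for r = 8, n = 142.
Turán density bound = (7/8) · 142^2/2 = 35287/4 ≈ 8821.75

Turán's theorem: ex(n, K_{r+1}) is achieved by the complete r-partite Turán graph T(n, r) with parts as balanced as possible, and is at most (1 − 1/r) · n^2/2. For r = 8, n = 142: the density bound is (7/8) · 20164/2 = 35287/4 ≈ 8821.75. The integer-valued extremum is e(T(142, 8)) = 8821, which is strictly less than the density bound 35287/4 since 8 ∤ 142 (the parts of T(142, 8) cannot all be equal).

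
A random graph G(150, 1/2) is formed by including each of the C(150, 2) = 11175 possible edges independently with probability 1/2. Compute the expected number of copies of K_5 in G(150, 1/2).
E[# K_5] = C(150, 5) · (1/2)^C(5, 2) = 591600030 / 2^10 = 295800015/512 ≈ 577734.404297

For each 5-subset S of vertices (there are C(150, 5) = 591600030 such S), let X_S = 1 if S induces a K_5 (all C(5, 2) = 10 edges present). Then P(X_S = 1) = (1/2)^10 = 1/1024. By linearity of expectation, E[# K_5] = C(150, 5) · (1/2)^10 = 591600030 / 1024 = 295800015/512 ≈ 577734.404297.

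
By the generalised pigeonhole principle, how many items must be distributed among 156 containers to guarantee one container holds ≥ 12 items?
n = (12 − 1)·156 + 1 = 1717

By the generalised pigeonhole principle, to guarantee some box contains ≥ r objects we need more than (r − 1) · k objects total. Threshold: n = (r − 1) · k + 1. With r = 12 and k = 156: n = 11 · 156 + 1 = 1716 + 1 = 1717. For n = 1716 = 11 · 156, we can put exactly 11 objects in every box, avoiding 12 in any single one — so 1717 is tight.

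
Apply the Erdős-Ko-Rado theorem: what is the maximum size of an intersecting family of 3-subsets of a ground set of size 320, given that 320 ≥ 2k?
max |F| = C(319, 2) = 50721

Erdős-Ko-Rado (1961): when n ≥ 2k, max |F| = C(n−1, k−1). The bound is attained by the star {A : i ∈ A} for any fixed i ∈ [n]. Here C(320−1, 3−1) = C(319, 2) = 50721.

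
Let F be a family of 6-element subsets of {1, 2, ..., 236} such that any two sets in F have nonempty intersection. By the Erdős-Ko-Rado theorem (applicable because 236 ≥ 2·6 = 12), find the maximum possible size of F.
max |F| = C(235, 5) = 5722138422

Erdős-Ko-Rado (1961): when n ≥ 2k, max |F| = C(n−1, k−1). The bound is attained by the star {A : i ∈ A} for any fixed i ∈ [n]. Here C(236−1, 6−1) = C(235, 5) = 5722138422.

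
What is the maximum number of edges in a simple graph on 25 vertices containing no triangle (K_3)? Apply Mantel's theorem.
ex(25, K_3) = ⌊25^2/4⌋ = 156

Mantel (1907): a triangle-free graph on n vertices has at most ⌊n^2/4⌋ edges, with equality for the complete bipartite graph K_{⌊n/2⌋, ⌈n/2⌉}. For n = 25: ⌊25^2/4⌋ = ⌊625/4⌋ = 156. The extremal graph is K_{12, 13}, which has 12·13 = 156 edges.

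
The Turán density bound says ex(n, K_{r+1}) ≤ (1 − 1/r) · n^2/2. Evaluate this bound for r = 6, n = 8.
Turán density bound = (5/6) · 8^2/2 = 80/3 ≈ 26.6667

Turán's theorem: ex(n, K_{r+1}) is achieved by the complete r-partite Turán graph T(n, r) with parts as balanced as possible, and is at most (1 − 1/r) · n^2/2. For r = 6, n = 8: the density bound is (5/6) · 64/2 = 80/3 ≈ 26.6667. The integer-valued extremum is e(T(8, 6)) = 26, which is strictly less than the density bound 80/3 since 6 ∤ 8 (the parts of T(8, 6) cannot all be equal).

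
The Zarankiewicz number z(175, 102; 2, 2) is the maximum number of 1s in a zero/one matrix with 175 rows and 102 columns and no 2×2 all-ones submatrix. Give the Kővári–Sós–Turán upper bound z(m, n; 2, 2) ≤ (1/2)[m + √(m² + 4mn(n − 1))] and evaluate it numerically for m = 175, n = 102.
z(175, 102; 2, 2) ≤ (1/2)[175 + √(175² + 4·175·102·101)] = (1/2)[175 + √7242025] = 1433.0505

Kővári–Sós–Turán: let r_1, ..., r_175 be the row sums and z = Σ r_i the total number of 1s. Each pair of columns can share at most one row with both entries 1 (else a 2×2 all-ones block appears), so Σ_i C(r_i, 2) ≤ C(102, 2) = 5151. By convexity Σ_i C(r_i, 2) ≥ 175·C(z/175, 2) = z(z − 175)/(2·175), giving z² − 175z − 175·102·101 ≤ 0 and hence z ≤ (1/2)[175 + √(30625 + 4·1802850)] = (1/2)[175 + √7242025] ≈ (1/2)(175 + 2691.1011) = 1433.0505.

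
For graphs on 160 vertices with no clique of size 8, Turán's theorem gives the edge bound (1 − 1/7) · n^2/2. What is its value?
Turán density bound = (6/7) · 160^2/2 = 76800/7 ≈ 10971.4286

Turán's theorem: ex(n, K_{r+1}) is achieved by the complete r-partite Turán graph T(n, r) with parts as balanced as possible, and is at most (1 − 1/r) · n^2/2. For r = 7, n = 160: the density bound is (6/7) · 25600/2 = 76800/7 ≈ 10971.4286. The integer-valued extremum is e(T(160, 7)) = 10971, which is strictly less than the density bound 76800/7 since 7 ∤ 160 (the parts of T(160, 7) cannot all be equal).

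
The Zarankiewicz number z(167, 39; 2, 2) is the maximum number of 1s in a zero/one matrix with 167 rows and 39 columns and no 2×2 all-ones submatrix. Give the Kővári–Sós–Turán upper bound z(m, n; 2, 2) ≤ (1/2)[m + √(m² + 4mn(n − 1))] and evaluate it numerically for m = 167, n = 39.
z(167, 39; 2, 2) ≤ (1/2)[167 + √(167² + 4·167·39·38)] = (1/2)[167 + √1017865] = 587.9465

Kővári–Sós–Turán: let r_1, ..., r_167 be the row sums and z = Σ r_i the total number of 1s. Each pair of columns can share at most one row with both entries 1 (else a 2×2 all-ones block appears), so Σ_i C(r_i, 2) ≤ C(39, 2) = 741. By convexity Σ_i C(r_i, 2) ≥ 167·C(z/167, 2) = z(z − 167)/(2·167), giving z² − 167z − 167·39·38 ≤ 0 and hence z ≤ (1/2)[167 + √(27889 + 4·247494)] = (1/2)[167 + √1017865] ≈ (1/2)(167 + 1008.893) = 587.9465.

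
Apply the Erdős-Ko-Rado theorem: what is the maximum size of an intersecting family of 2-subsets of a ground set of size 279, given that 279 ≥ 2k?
max |F| = C(278, 1) = 278

The Erdős-Ko-Rado theorem states: for n ≥ 2k, an intersecting family of k-subsets of an n-element set has size at most C(n − 1, k − 1), with equality for 'star' families {A ⊆ [n] : |A| = k, i ∈ A} (fix an element i). For n = 279, k = 2: C(278, 1) = 278.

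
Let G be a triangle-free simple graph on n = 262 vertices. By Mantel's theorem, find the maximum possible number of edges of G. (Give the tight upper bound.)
ex(262, K_3) = ⌊262^2/4⌋ = 17161

Mantel (1907): a triangle-free graph on n vertices has at most ⌊n^2/4⌋ edges, with equality for the complete bipartite graph K_{⌊n/2⌋, ⌈n/2⌉}. For n = 262: ⌊262^2/4⌋ = ⌊68644/4⌋ = 17161. The extremal graph is K_{131, 131}, which has 131·131 = 17161 edges.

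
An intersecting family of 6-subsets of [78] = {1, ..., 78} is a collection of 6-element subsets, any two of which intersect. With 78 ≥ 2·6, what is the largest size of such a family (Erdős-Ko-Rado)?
max |F| = C(77, 5) = 19757815

The Erdős-Ko-Rado theorem states: for n ≥ 2k, an intersecting family of k-subsets of an n-element set has size at most C(n − 1, k − 1), with equality for 'star' families {A ⊆ [n] : |A| = k, i ∈ A} (fix an element i). For n = 78, k = 6: C(77, 5) = 19757815.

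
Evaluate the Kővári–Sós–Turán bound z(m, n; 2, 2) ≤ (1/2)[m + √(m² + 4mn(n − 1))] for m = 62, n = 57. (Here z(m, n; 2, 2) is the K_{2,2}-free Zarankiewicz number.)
z(62, 57; 2, 2) ≤ (1/2)[62 + √(62² + 4·62·57·56)] = (1/2)[62 + √795460] = 476.9428

Kővári–Sós–Turán: let r_1, ..., r_62 be the row sums and z = Σ r_i the total number of 1s. Each pair of columns can share at most one row with both entries 1 (else a 2×2 all-ones block appears), so Σ_i C(r_i, 2) ≤ C(57, 2) = 1596. By convexity Σ_i C(r_i, 2) ≥ 62·C(z/62, 2) = z(z − 62)/(2·62), giving z² − 62z − 62·57·56 ≤ 0 and hence z ≤ (1/2)[62 + √(3844 + 4·197904)] = (1/2)[62 + √795460] ≈ (1/2)(62 + 891.8856) = 476.9428.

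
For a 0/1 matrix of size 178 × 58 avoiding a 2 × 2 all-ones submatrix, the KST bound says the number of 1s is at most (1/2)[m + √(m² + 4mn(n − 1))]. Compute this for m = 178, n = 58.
z(178, 58; 2, 2) ≤ (1/2)[178 + √(178² + 4·178·58·57)] = (1/2)[178 + √2385556] = 861.2623

Kővári–Sós–Turán: let r_1, ..., r_178 be the row sums and z = Σ r_i the total number of 1s. Each pair of columns can share at most one row with both entries 1 (else a 2×2 all-ones block appears), so Σ_i C(r_i, 2) ≤ C(58, 2) = 1653. By convexity Σ_i C(r_i, 2) ≥ 178·C(z/178, 2) = z(z − 178)/(2·178), giving z² − 178z − 178·58·57 ≤ 0 and hence z ≤ (1/2)[178 + √(31684 + 4·588468)] = (1/2)[178 + √2385556] ≈ (1/2)(178 + 1544.5245) = 861.2623.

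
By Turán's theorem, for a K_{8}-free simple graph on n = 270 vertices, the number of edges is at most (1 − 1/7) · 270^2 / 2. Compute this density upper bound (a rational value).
Turán density bound = (6/7) · 270^2/2 = 218700/7 ≈ 31242.8571

Turán's theorem: ex(n, K_{r+1}) is achieved by the complete r-partite Turán graph T(n, r) with parts as balanced as possible, and is at most (1 − 1/r) · n^2/2. For r = 7, n = 270: the density bound is (6/7) · 72900/2 = 218700/7 ≈ 31242.8571. The integer-valued extremum is e(T(270, 7)) = 31242, which is strictly less than the density bound 218700/7 since 7 ∤ 270 (the parts of T(270, 7) cannot all be equal).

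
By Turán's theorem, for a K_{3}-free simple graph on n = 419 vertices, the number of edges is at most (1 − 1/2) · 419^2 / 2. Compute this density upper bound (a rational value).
Turán density bound = (1/2) · 419^2/2 = 175561/4 ≈ 43890.25

Turán's theorem: ex(n, K_{r+1}) is achieved by the complete r-partite Turán graph T(n, r) with parts as balanced as possible, and is at most (1 − 1/r) · n^2/2. For r = 2, n = 419: the density bound is (1/2) · 175561/2 = 175561/4 ≈ 43890.25. The integer-valued extremum is e(T(419, 2)) = 43890, which is strictly less than the density bound 175561/4 since 2 ∤ 419 (the parts of T(419, 2) cannot all be equal).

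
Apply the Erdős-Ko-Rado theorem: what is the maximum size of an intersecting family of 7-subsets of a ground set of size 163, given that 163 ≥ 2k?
max |F| = C(162, 6) = 22860316584

Erdős-Ko-Rado (1961): when n ≥ 2k, max |F| = C(n−1, k−1). The bound is attained by the star {A : i ∈ A} for any fixed i ∈ [n]. Here C(163−1, 7−1) = C(162, 6) = 22860316584.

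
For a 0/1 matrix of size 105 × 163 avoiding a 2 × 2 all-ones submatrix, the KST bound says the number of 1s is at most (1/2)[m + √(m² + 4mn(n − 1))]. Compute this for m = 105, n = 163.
z(105, 163; 2, 2) ≤ (1/2)[105 + √(105² + 4·105·163·162)] = (1/2)[105 + √11101545] = 1718.4491

Kővári–Sós–Turán: let r_1, ..., r_105 be the row sums and z = Σ r_i the total number of 1s. Each pair of columns can share at most one row with both entries 1 (else a 2×2 all-ones block appears), so Σ_i C(r_i, 2) ≤ C(163, 2) = 13203. By convexity Σ_i C(r_i, 2) ≥ 105·C(z/105, 2) = z(z − 105)/(2·105), giving z² − 105z − 105·163·162 ≤ 0 and hence z ≤ (1/2)[105 + √(11025 + 4·2772630)] = (1/2)[105 + √11101545] ≈ (1/2)(105 + 3331.8981) = 1718.4491.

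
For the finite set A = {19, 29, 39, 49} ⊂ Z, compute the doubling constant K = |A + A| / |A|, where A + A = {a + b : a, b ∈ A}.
K = |A + A| / |A| = 7/4

Enumerate A + A = {a + b : a, b ∈ A}. With |A| = 4, there are |A|^2 = 16 ordered sum pairs; collecting distinct values, A + A = {38, 48, 58, 68, 78, 88, 98}, so |A + A| = 7. Thus K = 7/4. Here |A + A| = 2|A| − 1 = 7, the minimum possible — so K = 7/4 is minimal, which holds iff A is an arithmetic progression.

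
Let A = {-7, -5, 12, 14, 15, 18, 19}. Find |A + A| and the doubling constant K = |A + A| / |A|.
K = |A + A| / |A| = 25/7

Enumerate A + A = {a + b : a, b ∈ A}. With |A| = 7, there are |A|^2 = 49 ordered sum pairs; collecting distinct values, A + A = {-14, -12, -10, 5, 7, 8, 9, 10, 11, 12, 13, 14, 24, 26, 27, 28, 29, 30, 31, 32, 33, 34, 36, 37, 38}, so |A + A| = 25. Thus K = 25/7. For comparison, the minimum possible |A + A| over all 7-element sets is 2·7 − 1 = 13 (so min K = 13/7), attained only by arithmetic progressions.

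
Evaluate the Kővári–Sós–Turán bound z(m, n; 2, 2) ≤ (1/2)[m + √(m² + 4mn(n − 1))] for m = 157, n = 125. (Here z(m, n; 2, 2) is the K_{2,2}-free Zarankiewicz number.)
z(157, 125; 2, 2) ≤ (1/2)[157 + √(157² + 4·157·125·124)] = (1/2)[157 + √9758649] = 1640.4418

Kővári–Sós–Turán: let r_1, ..., r_157 be the row sums and z = Σ r_i the total number of 1s. Each pair of columns can share at most one row with both entries 1 (else a 2×2 all-ones block appears), so Σ_i C(r_i, 2) ≤ C(125, 2) = 7750. By convexity Σ_i C(r_i, 2) ≥ 157·C(z/157, 2) = z(z − 157)/(2·157), giving z² − 157z − 157·125·124 ≤ 0 and hence z ≤ (1/2)[157 + √(24649 + 4·2433500)] = (1/2)[157 + √9758649] ≈ (1/2)(157 + 3123.8836) = 1640.4418.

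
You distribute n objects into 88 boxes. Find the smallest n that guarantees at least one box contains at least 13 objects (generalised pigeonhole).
n = (13 − 1)·88 + 1 = 1057

By the generalised pigeonhole principle, to guarantee some box contains ≥ r objects we need more than (r − 1) · k objects total. Threshold: n = (r − 1) · k + 1. With r = 13 and k = 88: n = 12 · 88 + 1 = 1056 + 1 = 1057. For n = 1056 = 12 · 88, we can put exactly 12 objects in every box, avoiding 13 in any single one — so 1057 is tight.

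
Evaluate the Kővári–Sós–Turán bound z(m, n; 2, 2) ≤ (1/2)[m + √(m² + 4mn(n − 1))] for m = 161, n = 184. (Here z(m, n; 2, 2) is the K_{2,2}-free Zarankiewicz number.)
z(161, 184; 2, 2) ≤ (1/2)[161 + √(161² + 4·161·184·183)] = (1/2)[161 + √21710689] = 2410.2365

Kővári–Sós–Turán: let r_1, ..., r_161 be the row sums and z = Σ r_i the total number of 1s. Each pair of columns can share at most one row with both entries 1 (else a 2×2 all-ones block appears), so Σ_i C(r_i, 2) ≤ C(184, 2) = 16836. By convexity Σ_i C(r_i, 2) ≥ 161·C(z/161, 2) = z(z − 161)/(2·161), giving z² − 161z − 161·184·183 ≤ 0 and hence z ≤ (1/2)[161 + √(25921 + 4·5421192)] = (1/2)[161 + √21710689] ≈ (1/2)(161 + 4659.473) = 2410.2365.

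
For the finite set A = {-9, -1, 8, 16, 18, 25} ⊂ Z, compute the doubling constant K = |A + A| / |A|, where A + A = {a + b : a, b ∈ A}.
K = |A + A| / |A| = 18/6 = 3

Enumerate A + A = {a + b : a, b ∈ A}. With |A| = 6, there are |A|^2 = 36 ordered sum pairs; collecting distinct values, A + A = {-18, -10, -2, -1, 7, 9, 15, 16, 17, 24, 26, 32, 33, 34, 36, 41, 43, 50}, so |A + A| = 18. Thus K = 18/6 = 3. For comparison, the minimum possible |A + A| over all 6-element sets is 2·6 − 1 = 11 (so min K = 11/6), attained only by arithmetic progressions.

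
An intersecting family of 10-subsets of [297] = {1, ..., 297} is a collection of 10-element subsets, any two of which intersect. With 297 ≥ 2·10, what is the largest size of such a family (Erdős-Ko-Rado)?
max |F| = C(296, 9) = 42513789098994080

Erdős-Ko-Rado (1961): when n ≥ 2k, max |F| = C(n−1, k−1). The bound is attained by the star {A : i ∈ A} for any fixed i ∈ [n]. Here C(297−1, 10−1) = C(296, 9) = 42513789098994080.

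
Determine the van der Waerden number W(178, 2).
W(178, 2) = 178 + 1 = 179

A 2-term AP is any pair of integers, so a monochromatic 2-AP exists iff some colour is used at least twice. With 178 colours, the colouring i ↦ i on {1, ..., 178} uses each colour once, avoiding any monochromatic pair, so W(178, 2) > 178. For {1, ..., 179}, pigeonhole forces two integers of the same colour, which form a monochromatic 2-AP. Hence W(178, 2) = 179.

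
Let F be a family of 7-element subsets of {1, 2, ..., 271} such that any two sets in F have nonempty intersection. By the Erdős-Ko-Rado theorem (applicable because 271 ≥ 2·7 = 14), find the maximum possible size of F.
max |F| = C(270, 6) = 508811728635

Erdős-Ko-Rado (1961): when n ≥ 2k, max |F| = C(n−1, k−1). The bound is attained by the star {A : i ∈ A} for any fixed i ∈ [n]. Here C(271−1, 7−1) = C(270, 6) = 508811728635.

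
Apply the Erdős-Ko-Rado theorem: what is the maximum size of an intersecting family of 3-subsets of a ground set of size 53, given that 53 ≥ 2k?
max |F| = C(52, 2) = 1326

Erdős-Ko-Rado (1961): when n ≥ 2k, max |F| = C(n−1, k−1). The bound is attained by the star {A : i ∈ A} for any fixed i ∈ [n]. Here C(53−1, 3−1) = C(52, 2) = 1326.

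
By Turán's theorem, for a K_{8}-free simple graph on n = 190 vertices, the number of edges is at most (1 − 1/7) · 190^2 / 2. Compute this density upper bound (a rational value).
Turán density bound = (6/7) · 190^2/2 = 108300/7 ≈ 15471.4286

Turán's theorem: ex(n, K_{r+1}) is achieved by the complete r-partite Turán graph T(n, r) with parts as balanced as possible, and is at most (1 − 1/r) · n^2/2. For r = 7, n = 190: the density bound is (6/7) · 36100/2 = 108300/7 ≈ 15471.4286. The integer-valued extremum is e(T(190, 7)) = 15471, which is strictly less than the density bound 108300/7 since 7 ∤ 190 (the parts of T(190, 7) cannot all be equal).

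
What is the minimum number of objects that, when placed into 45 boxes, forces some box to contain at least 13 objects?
n = (13 − 1)·45 + 1 = 541

By the generalised pigeonhole principle, to guarantee some box contains ≥ r objects we need more than (r − 1) · k objects total. Threshold: n = (r − 1) · k + 1. With r = 13 and k = 45: n = 12 · 45 + 1 = 540 + 1 = 541. For n = 540 = 12 · 45, we can put exactly 12 objects in every box, avoiding 13 in any single one — so 541 is tight.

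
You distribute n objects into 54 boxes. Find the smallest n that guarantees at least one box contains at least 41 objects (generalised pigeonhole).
n = (41 − 1)·54 + 1 = 2161

By the generalised pigeonhole principle, to guarantee some box contains ≥ r objects we need more than (r − 1) · k objects total. Threshold: n = (r − 1) · k + 1. With r = 41 and k = 54: n = 40 · 54 + 1 = 2160 + 1 = 2161. For n = 2160 = 40 · 54, we can put exactly 40 objects in every box, avoiding 41 in any single one — so 2161 is tight.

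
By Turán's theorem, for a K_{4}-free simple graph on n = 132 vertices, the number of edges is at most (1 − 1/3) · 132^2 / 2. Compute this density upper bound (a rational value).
Turán density bound = (2/3) · 132^2/2 = 5808

Turán's theorem: ex(n, K_{r+1}) is achieved by the complete r-partite Turán graph T(n, r) with parts as balanced as possible, and is at most (1 − 1/r) · n^2/2. For r = 3, n = 132: the density bound is (2/3) · 17424/2 = 5808. Since 3 ∣ 132, the Turán graph T(132, 3) has parts of equal size 44, and its edge count e(T(132, 3)) = 5808 attains the density bound exactly.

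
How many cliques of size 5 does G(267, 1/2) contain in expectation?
E[# K_5] = C(267, 5) · (1/2)^C(5, 2) = 10889732238 / 2^10 = 5444866119/512 ≈ 10634504.138672

For each 5-subset S of vertices (there are C(267, 5) = 10889732238 such S), let X_S = 1 if S induces a K_5 (all C(5, 2) = 10 edges present). Then P(X_S = 1) = (1/2)^10 = 1/1024. By linearity of expectation, E[# K_5] = C(267, 5) · (1/2)^10 = 10889732238 / 1024 = 5444866119/512 ≈ 10634504.138672.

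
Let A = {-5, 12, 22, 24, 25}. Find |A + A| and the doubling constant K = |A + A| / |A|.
K = |A + A| / |A| = 15/5 = 3

Enumerate A + A = {a + b : a, b ∈ A}. With |A| = 5, there are |A|^2 = 25 ordered sum pairs; collecting distinct values, A + A = {-10, 7, 17, 19, 20, 24, 34, 36, 37, 44, 46, 47, 48, 49, 50}, so |A + A| = 15. Thus K = 15/5 = 3. For comparison, the minimum possible |A + A| over all 5-element sets is 2·5 − 1 = 9 (so min K = 9/5), attained only by arithmetic progressions.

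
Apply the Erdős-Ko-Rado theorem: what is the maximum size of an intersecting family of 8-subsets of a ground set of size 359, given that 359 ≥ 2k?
max |F| = C(358, 7) = 140967724113568

Erdős-Ko-Rado (1961): when n ≥ 2k, max |F| = C(n−1, k−1). The bound is attained by the star {A : i ∈ A} for any fixed i ∈ [n]. Here C(359−1, 8−1) = C(358, 7) = 140967724113568.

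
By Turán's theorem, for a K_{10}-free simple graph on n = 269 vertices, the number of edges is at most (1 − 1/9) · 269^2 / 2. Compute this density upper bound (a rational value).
Turán density bound = (8/9) · 269^2/2 = 289444/9 ≈ 32160.4444

Turán's theorem: ex(n, K_{r+1}) is achieved by the complete r-partite Turán graph T(n, r) with parts as balanced as possible, and is at most (1 − 1/r) · n^2/2. For r = 9, n = 269: the density bound is (8/9) · 72361/2 = 289444/9 ≈ 32160.4444. The integer-valued extremum is e(T(269, 9)) = 32160, which is strictly less than the density bound 289444/9 since 9 ∤ 269 (the parts of T(269, 9) cannot all be equal).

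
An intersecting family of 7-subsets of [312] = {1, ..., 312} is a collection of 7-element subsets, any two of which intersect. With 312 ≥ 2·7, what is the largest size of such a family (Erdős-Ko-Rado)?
max |F| = C(311, 6) = 1197177605547

Erdős-Ko-Rado (1961): when n ≥ 2k, max |F| = C(n−1, k−1). The bound is attained by the star {A : i ∈ A} for any fixed i ∈ [n]. Here C(312−1, 7−1) = C(311, 6) = 1197177605547.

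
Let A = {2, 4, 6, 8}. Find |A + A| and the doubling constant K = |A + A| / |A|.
K = |A + A| / |A| = 7/4

Enumerate A + A = {a + b : a, b ∈ A}. With |A| = 4, there are |A|^2 = 16 ordered sum pairs; collecting distinct values, A + A = {4, 6, 8, 10, 12, 14, 16}, so |A + A| = 7. Thus K = 7/4. Here |A + A| = 2|A| − 1 = 7, the minimum possible — so K = 7/4 is minimal, which holds iff A is an arithmetic progression.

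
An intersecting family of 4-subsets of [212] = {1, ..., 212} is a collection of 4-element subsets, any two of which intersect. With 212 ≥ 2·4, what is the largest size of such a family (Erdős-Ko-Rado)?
max |F| = C(211, 3) = 1543465

The Erdős-Ko-Rado theorem states: for n ≥ 2k, an intersecting family of k-subsets of an n-element set has size at most C(n − 1, k − 1), with equality for 'star' families {A ⊆ [n] : |A| = k, i ∈ A} (fix an element i). For n = 212, k = 4: C(211, 3) = 1543465.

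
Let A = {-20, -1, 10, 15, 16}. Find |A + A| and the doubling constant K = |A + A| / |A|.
K = |A + A| / |A| = 15/5 = 3

Enumerate A + A = {a + b : a, b ∈ A}. With |A| = 5, there are |A|^2 = 25 ordered sum pairs; collecting distinct values, A + A = {-40, -21, -10, -5, -4, -2, 9, 14, 15, 20, 25, 26, 30, 31, 32}, so |A + A| = 15. Thus K = 15/5 = 3. For comparison, the minimum possible |A + A| over all 5-element sets is 2·5 − 1 = 9 (so min K = 9/5), attained only by arithmetic progressions.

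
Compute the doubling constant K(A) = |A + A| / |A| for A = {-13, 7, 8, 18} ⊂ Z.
K = |A + A| / |A| = 10/4 = 5/2

Enumerate A + A = {a + b : a, b ∈ A}. With |A| = 4, there are |A|^2 = 16 ordered sum pairs; collecting distinct values, A + A = {-26, -6, -5, 5, 14, 15, 16, 25, 26, 36}, so |A + A| = 10. Thus K = 10/4 = 5/2. For comparison, the minimum possible |A + A| over all 4-element sets is 2·4 − 1 = 7 (so min K = 7/4), attained only by arithmetic progressions.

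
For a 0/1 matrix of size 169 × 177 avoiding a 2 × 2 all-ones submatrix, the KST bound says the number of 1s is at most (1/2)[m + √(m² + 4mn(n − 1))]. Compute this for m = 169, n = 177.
z(169, 177; 2, 2) ≤ (1/2)[169 + √(169² + 4·169·177·176)] = (1/2)[169 + √21087313] = 2380.5462

Kővári–Sós–Turán: let r_1, ..., r_169 be the row sums and z = Σ r_i the total number of 1s. Each pair of columns can share at most one row with both entries 1 (else a 2×2 all-ones block appears), so Σ_i C(r_i, 2) ≤ C(177, 2) = 15576. By convexity Σ_i C(r_i, 2) ≥ 169·C(z/169, 2) = z(z − 169)/(2·169), giving z² − 169z − 169·177·176 ≤ 0 and hence z ≤ (1/2)[169 + √(28561 + 4·5264688)] = (1/2)[169 + √21087313] ≈ (1/2)(169 + 4592.0924) = 2380.5462.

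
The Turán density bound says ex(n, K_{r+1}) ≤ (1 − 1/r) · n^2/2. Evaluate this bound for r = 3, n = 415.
Turán density bound = (2/3) · 415^2/2 = 172225/3 ≈ 57408.3333

Turán's theorem: ex(n, K_{r+1}) is achieved by the complete r-partite Turán graph T(n, r) with parts as balanced as possible, and is at most (1 − 1/r) · n^2/2. For r = 3, n = 415: the density bound is (2/3) · 172225/2 = 172225/3 ≈ 57408.3333. The integer-valued extremum is e(T(415, 3)) = 57408, which is strictly less than the density bound 172225/3 since 3 ∤ 415 (the parts of T(415, 3) cannot all be equal).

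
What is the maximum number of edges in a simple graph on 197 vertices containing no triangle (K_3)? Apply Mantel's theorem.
ex(197, K_3) = ⌊197^2/4⌋ = 9702

Mantel (1907): a triangle-free graph on n vertices has at most ⌊n^2/4⌋ edges, with equality for the complete bipartite graph K_{⌊n/2⌋, ⌈n/2⌉}. For n = 197: ⌊197^2/4⌋ = ⌊38809/4⌋ = 9702. The extremal graph is K_{98, 99}, which has 98·99 = 9702 edges.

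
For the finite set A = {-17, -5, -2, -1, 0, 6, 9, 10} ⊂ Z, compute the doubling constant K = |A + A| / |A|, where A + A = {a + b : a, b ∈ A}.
K = |A + A| / |A| = 30/8 = 15/4

Enumerate A + A = {a + b : a, b ∈ A}. With |A| = 8, there are |A|^2 = 64 ordered sum pairs; collecting distinct values, A + A = {-34, -22, -19, -18, -17, -11, -10, -8, -7, -6, -5, -4, -3, -2, -1, 0, 1, 4, 5, 6, 7, 8, 9, 10, 12, 15, 16, 18, 19, 20}, so |A + A| = 30. Thus K = 30/8 = 15/4. For comparison, the minimum possible |A + A| over all 8-element sets is 2·8 − 1 = 15 (so min K = 15/8), attained only by arithmetic progressions.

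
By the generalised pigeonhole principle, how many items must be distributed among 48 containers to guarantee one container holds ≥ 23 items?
n = (23 − 1)·48 + 1 = 1057

By the generalised pigeonhole principle, to guarantee some box contains ≥ r objects we need more than (r − 1) · k objects total. Threshold: n = (r − 1) · k + 1. With r = 23 and k = 48: n = 22 · 48 + 1 = 1056 + 1 = 1057. For n = 1056 = 22 · 48, we can put exactly 22 objects in every box, avoiding 23 in any single one — so 1057 is tight.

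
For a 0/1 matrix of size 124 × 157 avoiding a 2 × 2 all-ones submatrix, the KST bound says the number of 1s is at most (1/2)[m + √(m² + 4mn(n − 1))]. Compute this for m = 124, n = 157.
z(124, 157; 2, 2) ≤ (1/2)[124 + √(124² + 4·124·157·156)] = (1/2)[124 + √12163408] = 1805.8039

Kővári–Sós–Turán: let r_1, ..., r_124 be the row sums and z = Σ r_i the total number of 1s. Each pair of columns can share at most one row with both entries 1 (else a 2×2 all-ones block appears), so Σ_i C(r_i, 2) ≤ C(157, 2) = 12246. By convexity Σ_i C(r_i, 2) ≥ 124·C(z/124, 2) = z(z − 124)/(2·124), giving z² − 124z − 124·157·156 ≤ 0 and hence z ≤ (1/2)[124 + √(15376 + 4·3037008)] = (1/2)[124 + √12163408] ≈ (1/2)(124 + 3487.6078) = 1805.8039.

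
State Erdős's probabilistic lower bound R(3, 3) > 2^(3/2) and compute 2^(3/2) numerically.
2^(3/2) = 2.8284; so R(3, 3) > 2.8284

Colour each edge of K_n uniformly at random with red/blue. The expected number of monochromatic K_3 is C(n, 3) · 2 · 2^(−C(3,2)). If C(n, 3) · 2^(1 − C(3,2)) < 1, then with positive probability no monochromatic K_3 exists, so R(3, 3) > n. The standard estimate C(n, 3) ≤ n^3/3! shows this inequality holds whenever n ≤ 2^(3/2) (since 3! · 2^(C(3,2) − 1) > 2^(3^2/2) ≥ n^3). Hence R(3, 3) > 2^(3/2) = 2.8284.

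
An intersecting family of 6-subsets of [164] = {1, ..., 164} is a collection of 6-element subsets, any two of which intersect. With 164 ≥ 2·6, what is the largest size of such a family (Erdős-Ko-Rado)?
max |F| = C(163, 5) = 901289592

Erdős-Ko-Rado (1961): when n ≥ 2k, max |F| = C(n−1, k−1). The bound is attained by the star {A : i ∈ A} for any fixed i ∈ [n]. Here C(164−1, 6−1) = C(163, 5) = 901289592.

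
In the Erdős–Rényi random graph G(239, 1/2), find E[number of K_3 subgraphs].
E[# K_3] = C(239, 3) · (1/2)^C(3, 2) = 2246839 / 2^3 = 280854.875

For each 3-subset S of vertices (there are C(239, 3) = 2246839 such S), let X_S = 1 if S induces a K_3 (all C(3, 2) = 3 edges present). Then P(X_S = 1) = (1/2)^3 = 1/8. By linearity of expectation, E[# K_3] = C(239, 3) · (1/2)^3 = 2246839 / 8 = 280854.875.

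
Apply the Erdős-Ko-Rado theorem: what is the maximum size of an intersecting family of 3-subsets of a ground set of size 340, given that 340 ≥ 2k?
max |F| = C(339, 2) = 57291

The Erdős-Ko-Rado theorem states: for n ≥ 2k, an intersecting family of k-subsets of an n-element set has size at most C(n − 1, k − 1), with equality for 'star' families {A ⊆ [n] : |A| = k, i ∈ A} (fix an element i). For n = 340, k = 3: C(339, 2) = 57291.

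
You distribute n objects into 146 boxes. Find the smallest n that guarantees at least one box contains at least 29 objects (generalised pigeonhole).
n = (29 − 1)·146 + 1 = 4089

By the generalised pigeonhole principle, to guarantee some box contains ≥ r objects we need more than (r − 1) · k objects total. Threshold: n = (r − 1) · k + 1. With r = 29 and k = 146: n = 28 · 146 + 1 = 4088 + 1 = 4089. For n = 4088 = 28 · 146, we can put exactly 28 objects in every box, avoiding 29 in any single one — so 4089 is tight.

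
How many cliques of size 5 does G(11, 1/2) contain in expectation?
E[# K_5] = C(11, 5) · (1/2)^C(5, 2) = 462 / 2^10 = 231/512 ≈ 0.451172

For each 5-subset S of vertices (there are C(11, 5) = 462 such S), let X_S = 1 if S induces a K_5 (all C(5, 2) = 10 edges present). Then P(X_S = 1) = (1/2)^10 = 1/1024. By linearity of expectation, E[# K_5] = C(11, 5) · (1/2)^10 = 462 / 1024 = 231/512 ≈ 0.451172.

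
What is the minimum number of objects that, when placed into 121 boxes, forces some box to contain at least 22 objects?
n = (22 − 1)·121 + 1 = 2542

By the generalised pigeonhole principle, to guarantee some box contains ≥ r objects we need more than (r − 1) · k objects total. Threshold: n = (r − 1) · k + 1. With r = 22 and k = 121: n = 21 · 121 + 1 = 2541 + 1 = 2542. For n = 2541 = 21 · 121, we can put exactly 21 objects in every box, avoiding 22 in any single one — so 2542 is tight.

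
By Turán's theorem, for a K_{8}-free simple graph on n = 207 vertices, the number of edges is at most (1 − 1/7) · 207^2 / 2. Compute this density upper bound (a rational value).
Turán density bound = (6/7) · 207^2/2 = 128547/7 ≈ 18363.8571

Turán's theorem: ex(n, K_{r+1}) is achieved by the complete r-partite Turán graph T(n, r) with parts as balanced as possible, and is at most (1 − 1/r) · n^2/2. For r = 7, n = 207: the density bound is (6/7) · 42849/2 = 128547/7 ≈ 18363.8571. The integer-valued extremum is e(T(207, 7)) = 18363, which is strictly less than the density bound 128547/7 since 7 ∤ 207 (the parts of T(207, 7) cannot all be equal).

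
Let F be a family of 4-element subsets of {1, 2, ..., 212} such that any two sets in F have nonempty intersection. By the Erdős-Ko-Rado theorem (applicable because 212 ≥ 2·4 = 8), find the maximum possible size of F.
max |F| = C(211, 3) = 1543465

The Erdős-Ko-Rado theorem states: for n ≥ 2k, an intersecting family of k-subsets of an n-element set has size at most C(n − 1, k − 1), with equality for 'star' families {A ⊆ [n] : |A| = k, i ∈ A} (fix an element i). For n = 212, k = 4: C(211, 3) = 1543465.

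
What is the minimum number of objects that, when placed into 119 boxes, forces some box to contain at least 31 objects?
n = (31 − 1)·119 + 1 = 3571

By the generalised pigeonhole principle, to guarantee some box contains ≥ r objects we need more than (r − 1) · k objects total. Threshold: n = (r − 1) · k + 1. With r = 31 and k = 119: n = 30 · 119 + 1 = 3570 + 1 = 3571. For n = 3570 = 30 · 119, we can put exactly 30 objects in every box, avoiding 31 in any single one — so 3571 is tight.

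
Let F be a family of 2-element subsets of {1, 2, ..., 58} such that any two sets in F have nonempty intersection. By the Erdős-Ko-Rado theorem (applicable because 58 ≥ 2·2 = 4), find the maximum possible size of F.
max |F| = C(57, 1) = 57

The Erdős-Ko-Rado theorem states: for n ≥ 2k, an intersecting family of k-subsets of an n-element set has size at most C(n − 1, k − 1), with equality for 'star' families {A ⊆ [n] : |A| = k, i ∈ A} (fix an element i). For n = 58, k = 2: C(57, 1) = 57.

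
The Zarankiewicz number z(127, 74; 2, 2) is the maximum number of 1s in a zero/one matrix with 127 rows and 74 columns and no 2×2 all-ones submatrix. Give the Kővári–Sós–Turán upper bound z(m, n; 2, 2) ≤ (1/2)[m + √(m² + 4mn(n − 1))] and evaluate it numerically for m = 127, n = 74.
z(127, 74; 2, 2) ≤ (1/2)[127 + √(127² + 4·127·74·73)] = (1/2)[127 + √2760345] = 894.2143

Kővári–Sós–Turán: let r_1, ..., r_127 be the row sums and z = Σ r_i the total number of 1s. Each pair of columns can share at most one row with both entries 1 (else a 2×2 all-ones block appears), so Σ_i C(r_i, 2) ≤ C(74, 2) = 2701. By convexity Σ_i C(r_i, 2) ≥ 127·C(z/127, 2) = z(z − 127)/(2·127), giving z² − 127z − 127·74·73 ≤ 0 and hence z ≤ (1/2)[127 + √(16129 + 4·686054)] = (1/2)[127 + √2760345] ≈ (1/2)(127 + 1661.4286) = 894.2143.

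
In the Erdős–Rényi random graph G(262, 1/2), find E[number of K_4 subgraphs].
E[# K_4] = C(262, 4) · (1/2)^C(4, 2) = 191868495 / 2^6 = 2997945.234375

For each 4-subset S of vertices (there are C(262, 4) = 191868495 such S), let X_S = 1 if S induces a K_4 (all C(4, 2) = 6 edges present). Then P(X_S = 1) = (1/2)^6 = 1/64. By linearity of expectation, E[# K_4] = C(262, 4) · (1/2)^6 = 191868495 / 64 = 2997945.234375.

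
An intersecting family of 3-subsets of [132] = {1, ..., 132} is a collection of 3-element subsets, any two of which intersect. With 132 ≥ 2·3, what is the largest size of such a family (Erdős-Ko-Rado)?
max |F| = C(131, 2) = 8515

Erdős-Ko-Rado (1961): when n ≥ 2k, max |F| = C(n−1, k−1). The bound is attained by the star {A : i ∈ A} for any fixed i ∈ [n]. Here C(132−1, 3−1) = C(131, 2) = 8515.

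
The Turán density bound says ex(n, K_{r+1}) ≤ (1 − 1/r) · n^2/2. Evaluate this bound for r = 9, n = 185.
Turán density bound = (8/9) · 185^2/2 = 136900/9 ≈ 15211.1111

Turán's theorem: ex(n, K_{r+1}) is achieved by the complete r-partite Turán graph T(n, r) with parts as balanced as possible, and is at most (1 − 1/r) · n^2/2. For r = 9, n = 185: the density bound is (8/9) · 34225/2 = 136900/9 ≈ 15211.1111. The integer-valued extremum is e(T(185, 9)) = 15210, which is strictly less than the density bound 136900/9 since 9 ∤ 185 (the parts of T(185, 9) cannot all be equal).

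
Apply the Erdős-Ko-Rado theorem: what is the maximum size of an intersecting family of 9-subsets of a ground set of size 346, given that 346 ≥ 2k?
max |F| = C(345, 8) = 4586980932428895

The Erdős-Ko-Rado theorem states: for n ≥ 2k, an intersecting family of k-subsets of an n-element set has size at most C(n − 1, k − 1), with equality for 'star' families {A ⊆ [n] : |A| = k, i ∈ A} (fix an element i). For n = 346, k = 9: C(345, 8) = 4586980932428895.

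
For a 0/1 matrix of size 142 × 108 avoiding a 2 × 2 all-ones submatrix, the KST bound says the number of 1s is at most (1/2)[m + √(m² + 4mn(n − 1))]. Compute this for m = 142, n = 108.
z(142, 108; 2, 2) ≤ (1/2)[142 + √(142² + 4·142·108·107)] = (1/2)[142 + √6583972] = 1353.9626

Kővári–Sós–Turán: let r_1, ..., r_142 be the row sums and z = Σ r_i the total number of 1s. Each pair of columns can share at most one row with both entries 1 (else a 2×2 all-ones block appears), so Σ_i C(r_i, 2) ≤ C(108, 2) = 5778. By convexity Σ_i C(r_i, 2) ≥ 142·C(z/142, 2) = z(z − 142)/(2·142), giving z² − 142z − 142·108·107 ≤ 0 and hence z ≤ (1/2)[142 + √(20164 + 4·1640952)] = (1/2)[142 + √6583972] ≈ (1/2)(142 + 2565.9252) = 1353.9626.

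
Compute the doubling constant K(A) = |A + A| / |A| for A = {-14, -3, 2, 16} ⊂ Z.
K = |A + A| / |A| = 10/4 = 5/2

Enumerate A + A = {a + b : a, b ∈ A}. With |A| = 4, there are |A|^2 = 16 ordered sum pairs; collecting distinct values, A + A = {-28, -17, -12, -6, -1, 2, 4, 13, 18, 32}, so |A + A| = 10. Thus K = 10/4 = 5/2. For comparison, the minimum possible |A + A| over all 4-element sets is 2·4 − 1 = 7 (so min K = 7/4), attained only by arithmetic progressions.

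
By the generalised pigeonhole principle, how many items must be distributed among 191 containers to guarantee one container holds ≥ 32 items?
n = (32 − 1)·191 + 1 = 5922

By the generalised pigeonhole principle, to guarantee some box contains ≥ r objects we need more than (r − 1) · k objects total. Threshold: n = (r − 1) · k + 1. With r = 32 and k = 191: n = 31 · 191 + 1 = 5921 + 1 = 5922. For n = 5921 = 31 · 191, we can put exactly 31 objects in every box, avoiding 32 in any single one — so 5922 is tight.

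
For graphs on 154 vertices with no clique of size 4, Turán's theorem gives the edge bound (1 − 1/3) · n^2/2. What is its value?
Turán density bound = (2/3) · 154^2/2 = 23716/3 ≈ 7905.3333

Turán's theorem: ex(n, K_{r+1}) is achieved by the complete r-partite Turán graph T(n, r) with parts as balanced as possible, and is at most (1 − 1/r) · n^2/2. For r = 3, n = 154: the density bound is (2/3) · 23716/2 = 23716/3 ≈ 7905.3333. The integer-valued extremum is e(T(154, 3)) = 7905, which is strictly less than the density bound 23716/3 since 3 ∤ 154 (the parts of T(154, 3) cannot all be equal).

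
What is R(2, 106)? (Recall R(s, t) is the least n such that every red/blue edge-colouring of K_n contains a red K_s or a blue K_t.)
R(2, 106) = 106

R(2, k) = k for all k ≥ 2: in a 2-colouring of K_k, either some edge is red (a red K_2) or all edges are blue (a blue K_k). And K_{105} coloured all-blue has no blue K_106, so R(2, 106) > 105. Hence R(2, 106) = 106.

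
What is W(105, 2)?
W(105, 2) = 105 + 1 = 106

A 2-term AP is any pair of integers, so a monochromatic 2-AP exists iff some colour is used at least twice. With 105 colours, the colouring i ↦ i on {1, ..., 105} uses each colour once, avoiding any monochromatic pair, so W(105, 2) > 105. For {1, ..., 106}, pigeonhole forces two integers of the same colour, which form a monochromatic 2-AP. Hence W(105, 2) = 106.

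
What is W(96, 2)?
W(96, 2) = 96 + 1 = 97

A 2-term AP is any pair of integers, so a monochromatic 2-AP exists iff some colour is used at least twice. With 96 colours, the colouring i ↦ i on {1, ..., 96} uses each colour once, avoiding any monochromatic pair, so W(96, 2) > 96. For {1, ..., 97}, pigeonhole forces two integers of the same colour, which form a monochromatic 2-AP. Hence W(96, 2) = 97.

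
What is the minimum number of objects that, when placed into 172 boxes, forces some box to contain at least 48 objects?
n = (48 − 1)·172 + 1 = 8085

By the generalised pigeonhole principle, to guarantee some box contains ≥ r objects we need more than (r − 1) · k objects total. Threshold: n = (r − 1) · k + 1. With r = 48 and k = 172: n = 47 · 172 + 1 = 8084 + 1 = 8085. For n = 8084 = 47 · 172, we can put exactly 47 objects in every box, avoiding 48 in any single one — so 8085 is tight.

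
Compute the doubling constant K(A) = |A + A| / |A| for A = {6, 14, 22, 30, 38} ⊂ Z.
K = |A + A| / |A| = 9/5

Enumerate A + A = {a + b : a, b ∈ A}. With |A| = 5, there are |A|^2 = 25 ordered sum pairs; collecting distinct values, A + A = {12, 20, 28, 36, 44, 52, 60, 68, 76}, so |A + A| = 9. Thus K = 9/5. Here |A + A| = 2|A| − 1 = 9, the minimum possible — so K = 9/5 is minimal, which holds iff A is an arithmetic progression.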